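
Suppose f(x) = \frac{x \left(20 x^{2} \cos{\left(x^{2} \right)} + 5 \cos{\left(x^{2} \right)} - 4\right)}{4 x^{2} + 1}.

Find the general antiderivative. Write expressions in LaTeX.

Check any antiderivative F(x) by computing F'(x) and comparing it with f(x).
Check: d/dx[- \frac{\log{\left(2 x^{2} + \frac{1}{2} \right)}}{2} + \frac{5 \sin{\left(x^{2} \right)}}{2}] = \frac{20 x^{3} \cos{\left(x^{2} \right)} + 5 x \cos{\left(x^{2} \right)} - 4 x}{4 x^{2} + 1}, which equals f(x).

F(x) = - \frac{\log{\left(2 x^{2} + \frac{1}{2} \right)}}{2} + \frac{5 \sin{\left(x^{2} \right)}}{2} + C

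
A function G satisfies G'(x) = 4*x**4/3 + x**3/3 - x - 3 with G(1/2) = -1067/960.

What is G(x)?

Integrate term by term and add the pieces.
A general antiderivative is 4*x**5/15 + x**4/12 - x**2/2 - 3*x + C.
The condition gives C = -1067/960 - (-1547/960) = 1/2.
So G(x) = 4*x**5/15 + x**4/12 - x**2/2 - 3*x + 1/2.
Check: d/dx[4*x**5/15 + x**4/12 - x**2/2 - 3*x + 1/2] = 4*x**4/3 + x**3/3 - x - 3 = G'(x).

G(x) = 4*x**5/15 + x**4/12 - x**2/2 - 3*x + 1/2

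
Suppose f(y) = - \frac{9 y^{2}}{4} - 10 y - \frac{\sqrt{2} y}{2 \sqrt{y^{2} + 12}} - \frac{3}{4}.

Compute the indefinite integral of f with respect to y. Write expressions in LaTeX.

F(y) = \frac{\sqrt{2} \left(- 9 \sqrt{2} y^{3} - 60 \sqrt{2} y^{2} - 9 \sqrt{2} y - 12 \sqrt{y^{2} + 12} + 16 \sqrt{2}\right)}{24} + C

Integrate term by term and add the pieces.
Check: d/dy[\frac{\sqrt{2} \left(- 9 \sqrt{2} y^{3} - 60 \sqrt{2} y^{2} - 9 \sqrt{2} y - 12 \sqrt{y^{2} + 12} + 16 \sqrt{2}\right)}{24}] = \frac{- 9 y^{2} \sqrt{y^{2} + 12} - 40 y \sqrt{y^{2} + 12} - 2 \sqrt{2} y - 3 \sqrt{y^{2} + 12}}{4 \sqrt{y^{2} + 12}}, which equals f(y).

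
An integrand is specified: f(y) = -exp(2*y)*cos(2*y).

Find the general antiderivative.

A first test for any F(y): its y-derivative must equal f(y) identically.
Check: d/dy[-exp(2*y)*sin(2*y)/4 - exp(2*y)*cos(2*y)/4] = -exp(2*y)*cos(2*y) = f(y).

F(y) = -exp(2*y)*sin(2*y)/4 - exp(2*y)*cos(2*y)/4 + C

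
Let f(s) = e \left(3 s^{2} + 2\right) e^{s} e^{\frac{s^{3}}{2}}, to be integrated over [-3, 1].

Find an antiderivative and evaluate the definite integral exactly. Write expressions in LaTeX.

Antiderivative: F(s) = 2 e e^{s} e^{\frac{s^{3}}{2}}; value = - \frac{2}{e^{\frac{31}{2}}} + 2 e^{\frac{5}{2}}

f matches the chain-rule pattern g'(h)*h' with inner function h(s) = \frac{s^{3}}{2} + s + 1; substituting u = h(s) collapses the integral.
F(s) = 2 e e^{s} e^{\frac{s^{3}}{2}} is an antiderivative of f.
Check: d/ds[2 e e^{s} e^{\frac{s^{3}}{2}}] = 3 e s^{2} e^{s} e^{\frac{s^{3}}{2}} + 2 e e^{s} e^{\frac{s^{3}}{2}}, which equals f(s).
F(1) = 2 e^{\frac{5}{2}}; F(-3) = \frac{2}{e^{\frac{31}{2}}}.
Integral = F(1) - F(-3) = - \frac{2}{e^{\frac{31}{2}}} + 2 e^{\frac{5}{2}}.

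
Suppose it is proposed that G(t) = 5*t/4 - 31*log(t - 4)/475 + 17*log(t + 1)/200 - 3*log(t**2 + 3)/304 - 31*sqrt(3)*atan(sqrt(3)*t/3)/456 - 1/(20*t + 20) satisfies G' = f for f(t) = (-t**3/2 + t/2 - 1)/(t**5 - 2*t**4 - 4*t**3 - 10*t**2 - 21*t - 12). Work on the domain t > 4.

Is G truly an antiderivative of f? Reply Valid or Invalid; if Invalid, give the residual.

d/dt[G] = (5*t**5 - 10*t**4 - 22*t**3 - 50*t**2 - 103*t - 64)/(4*t**5 - 8*t**4 - 16*t**3 - 40*t**2 - 84*t - 48)
d/dt[G] - f(t) = 5/4 != 0.

Invalid: d/dt[G] - f = 5/4, which is not 0.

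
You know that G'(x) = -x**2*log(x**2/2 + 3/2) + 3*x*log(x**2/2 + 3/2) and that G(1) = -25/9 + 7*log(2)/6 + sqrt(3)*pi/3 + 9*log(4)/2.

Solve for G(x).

Integrate term by term and add the pieces.
A general antiderivative is 2*x**3/9 - 3*x**2/2 - 2*x + (-x**3/3 + 3*x**2/2)*log(x**2/2 + 3/2) + 9*log(x**2 + 3)/2 + 2*sqrt(3)*atan(sqrt(3)*x/3) + C.
The condition gives C = -25/9 + 7*log(2)/6 + sqrt(3)*pi/3 + 9*log(4)/2 - (-59/18 + 7*log(2)/6 + sqrt(3)*pi/3 + 9*log(4)/2) = 1/2.
So G(x) = -x**3*log(x**2/2 + 3/2)/3 + 2*x**3/9 + 3*x**2*log(x**2/2 + 3/2)/2 - 3*x**2/2 - 2*x + 9*log(x**2 + 3)/2 + 2*sqrt(3)*atan(sqrt(3)*x/3) + 1/2.
Check: d/dx[-x**3*log(x**2/2 + 3/2)/3 + 2*x**3/9 + 3*x**2*log(x**2/2 + 3/2)/2 - 3*x**2/2 - 2*x + 9*log(x**2 + 3)/2 + 2*sqrt(3)*atan(sqrt(3)*x/3) + 1/2] = -x**2*log(x**2 + 3) + x**2*log(2) + 3*x*log(x**2 + 3) - 3*x*log(2), which equals G'(x).

G(x) = -x**3*log(x**2/2 + 3/2)/3 + 2*x**3/9 + 3*x**2*log(x**2/2 + 3/2)/2 - 3*x**2/2 - 2*x + 9*log(x**2 + 3)/2 + 2*sqrt(3)*atan(sqrt(3)*x/3) + 1/2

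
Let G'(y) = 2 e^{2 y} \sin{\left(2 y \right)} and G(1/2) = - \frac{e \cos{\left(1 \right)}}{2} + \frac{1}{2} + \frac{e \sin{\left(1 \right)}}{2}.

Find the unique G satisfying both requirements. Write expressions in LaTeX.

G(y) = \frac{e^{2 y} \sin{\left(2 y \right)}}{2} - \frac{e^{2 y} \cos{\left(2 y \right)}}{2} + \frac{1}{2}

Check a candidate G(y) by differentiating: d/dy[G] must match the given G'(y).
A general antiderivative is \frac{e^{2 y} \sin{\left(2 y \right)}}{2} - \frac{e^{2 y} \cos{\left(2 y \right)}}{2} + C.
The condition gives C = - \frac{e \cos{\left(1 \right)}}{2} + \frac{1}{2} + \frac{e \sin{\left(1 \right)}}{2} - (- \frac{e \cos{\left(1 \right)}}{2} + \frac{e \sin{\left(1 \right)}}{2}) = \frac{1}{2}.
So G(y) = \frac{e^{2 y} \sin{\left(2 y \right)}}{2} - \frac{e^{2 y} \cos{\left(2 y \right)}}{2} + \frac{1}{2}.
Check: d/dy[\frac{e^{2 y} \sin{\left(2 y \right)}}{2} - \frac{e^{2 y} \cos{\left(2 y \right)}}{2} + \frac{1}{2}] = 2 e^{2 y} \sin{\left(2 y \right)} = G'(y).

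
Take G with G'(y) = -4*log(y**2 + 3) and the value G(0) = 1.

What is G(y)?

Since d/dy undoes antidifferentiation here, G(y) must give back the stated G'(y).
A general antiderivative is -4*y*log(y**2 + 3) + 8*y - 8*sqrt(3)*atan(sqrt(3)*y/3) + C.
The condition gives C = 1 - (0) = 1.
So G(y) = -4*y*log(y**2 + 3) + 8*y - 8*sqrt(3)*atan(sqrt(3)*y/3) + 1.
Check: d/dy[-4*y*log(y**2 + 3) + 8*y - 8*sqrt(3)*atan(sqrt(3)*y/3) + 1] = -4*log(y**2 + 3) = G'(y).

G(y) = -4*y*log(y**2 + 3) + 8*y - 8*sqrt(3)*atan(sqrt(3)*y/3) + 1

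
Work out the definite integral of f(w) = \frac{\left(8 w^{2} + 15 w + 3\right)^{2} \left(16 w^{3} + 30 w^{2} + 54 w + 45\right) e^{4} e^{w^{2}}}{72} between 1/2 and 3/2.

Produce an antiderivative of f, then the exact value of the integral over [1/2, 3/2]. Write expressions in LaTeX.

Antiderivative: F(w) = \frac{\left(8 w^{2} + 15 w + 3\right)^{3} e^{w^{2} + 4}}{72}; value = - \frac{15625 e^{\frac{17}{4}}}{576} + \frac{73167 e^{\frac{25}{4}}}{64}

f has the shape u'v + uv' for u = 3 \left(\frac{4 w^{2}}{3} + \frac{5 w}{2} + \frac{1}{2}\right)^{3} and v = e^{w^{2} + 4} — it is the derivative of the product u*v.
F(w) = \frac{\left(8 w^{2} + 15 w + 3\right)^{3} e^{w^{2} + 4}}{72} is an antiderivative of f.
Check: d/dw[\frac{\left(8 w^{2} + 15 w + 3\right)^{3} e^{w^{2} + 4}}{72}] = \frac{128 w^{7} e^{4} e^{w^{2}}}{9} + 80 w^{6} e^{4} e^{w^{2}} + \frac{626 w^{5} e^{4} e^{w^{2}}}{3} + \frac{1415 w^{4} e^{4} e^{w^{2}}}{4} + \frac{1577 w^{3} e^{4} e^{w^{2}}}{4} + \frac{1935 w^{2} e^{4} e^{w^{2}}}{8} + 63 w e^{4} e^{w^{2}} + \frac{45 e^{4} e^{w^{2}}}{8}, which equals f(w).
F(3/2) = \frac{73167 e^{\frac{25}{4}}}{64}; F(1/2) = \frac{15625 e^{\frac{17}{4}}}{576}.
Integral = F(3/2) - F(1/2) = - \frac{15625 e^{\frac{17}{4}}}{576} + \frac{73167 e^{\frac{25}{4}}}{64}.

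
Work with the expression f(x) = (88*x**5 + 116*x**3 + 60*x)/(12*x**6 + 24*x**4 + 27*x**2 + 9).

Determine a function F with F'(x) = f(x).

An antiderivative F(x) passes only if d/dx[F] lands on f(x) exactly.
Check: d/dx[log(2*x**2 + 1) + 4*log(x**4 + 3*x**2/2 + 3/2)/3] = (88*x**5 + 116*x**3 + 60*x)/(12*x**6 + 24*x**4 + 27*x**2 + 9) = f(x).

An antiderivative is F(x) = log(2*x**2 + 1) + 4*log(x**4 + 3*x**2/2 + 3/2)/3.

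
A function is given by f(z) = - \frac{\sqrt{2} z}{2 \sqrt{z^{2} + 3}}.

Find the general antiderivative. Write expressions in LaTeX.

F(z) = - \frac{\sqrt{2} \sqrt{z^{2} + 3}}{2} + C

The substitution u = 2 z^{2} + 6 works: f is exactly (dF/du)*(du/dz) for that inner function.
Check: d/dz[- \frac{\sqrt{2} \sqrt{z^{2} + 3}}{2}] = - \frac{\sqrt{2} z}{2 \sqrt{z^{2} + 3}} = f(z).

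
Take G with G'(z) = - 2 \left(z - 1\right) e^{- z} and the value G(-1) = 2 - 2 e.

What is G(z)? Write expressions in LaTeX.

G'(z) has the shape u'v + uv' for u = 2 z and v = e^{- z} — it is the derivative of the product u*v.
A general antiderivative is 2 z e^{- z} + C.
The condition gives C = 2 - 2 e - (- 2 e) = 2.
So G(z) = 2 \left(z + e^{z}\right) e^{- z}.
Check: d/dz[2 \left(z + e^{z}\right) e^{- z}] = \left(2 - 2 z\right) e^{- z}, which equals G'(z).

G(z) = 2 \left(z + e^{z}\right) e^{- z}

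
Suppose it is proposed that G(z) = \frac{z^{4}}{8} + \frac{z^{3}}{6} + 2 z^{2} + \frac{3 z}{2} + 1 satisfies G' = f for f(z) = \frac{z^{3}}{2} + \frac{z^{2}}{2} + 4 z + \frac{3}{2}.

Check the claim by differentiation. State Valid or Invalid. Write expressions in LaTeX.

Valid: G'(z) = f(z).

d/dz[G] = \frac{z^{3}}{2} + \frac{z^{2}}{2} + 4 z + \frac{3}{2}
This equals f(z) exactly, so the claim holds.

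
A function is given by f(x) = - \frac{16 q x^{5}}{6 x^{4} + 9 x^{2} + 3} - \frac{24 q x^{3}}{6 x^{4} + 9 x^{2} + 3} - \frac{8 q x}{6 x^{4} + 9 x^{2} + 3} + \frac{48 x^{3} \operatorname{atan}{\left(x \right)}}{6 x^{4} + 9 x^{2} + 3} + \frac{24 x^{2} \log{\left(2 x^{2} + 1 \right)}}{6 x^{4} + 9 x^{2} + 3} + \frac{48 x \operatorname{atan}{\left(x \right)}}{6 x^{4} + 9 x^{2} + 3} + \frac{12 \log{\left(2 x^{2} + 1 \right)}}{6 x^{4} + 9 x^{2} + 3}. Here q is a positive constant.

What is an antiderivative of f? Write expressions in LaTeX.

Integrate term by term and add the pieces.
Check: d/dx[- \frac{4 q x^{2}}{3} + 4 \log{\left(2 x^{2} + 1 \right)} \operatorname{atan}{\left(x \right)}] = \frac{- 16 q x^{5} - 24 q x^{3} - 8 q x + 48 x^{3} \operatorname{atan}{\left(x \right)} + 24 x^{2} \log{\left(2 x^{2} + 1 \right)} + 48 x \operatorname{atan}{\left(x \right)} + 12 \log{\left(2 x^{2} + 1 \right)}}{6 x^{4} + 9 x^{2} + 3}, which equals f(x).

An antiderivative is F(x) = - \frac{4 q x^{2}}{3} + 4 \log{\left(2 x^{2} + 1 \right)} \operatorname{atan}{\left(x \right)}.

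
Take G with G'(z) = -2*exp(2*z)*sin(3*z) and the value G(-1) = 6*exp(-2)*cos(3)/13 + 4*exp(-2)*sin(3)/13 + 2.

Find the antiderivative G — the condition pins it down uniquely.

G(z) = -4*exp(2*z)*sin(3*z)/13 + 6*exp(2*z)*cos(3*z)/13 + 2

The proposed G(z) is checked by its d/dz: the result must match the given G'(z).
A general antiderivative is -4*exp(2*z)*sin(3*z)/13 + 6*exp(2*z)*cos(3*z)/13 + C.
The condition gives C = 6*exp(-2)*cos(3)/13 + 4*exp(-2)*sin(3)/13 + 2 - (6*exp(-2)*cos(3)/13 + 4*exp(-2)*sin(3)/13) = 2.
So G(z) = -4*exp(2*z)*sin(3*z)/13 + 6*exp(2*z)*cos(3*z)/13 + 2.
Check: d/dz[-4*exp(2*z)*sin(3*z)/13 + 6*exp(2*z)*cos(3*z)/13 + 2] = -2*exp(2*z)*sin(3*z) = G'(z).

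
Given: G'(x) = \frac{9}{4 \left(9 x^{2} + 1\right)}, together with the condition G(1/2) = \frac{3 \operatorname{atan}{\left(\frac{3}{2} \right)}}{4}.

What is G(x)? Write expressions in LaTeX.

Recover the given G'(x) by differentiating a candidate G(x); any mismatch rules it out.
A general antiderivative is \frac{3 \operatorname{atan}{\left(3 x \right)}}{4} + C.
The condition gives C = \frac{3 \operatorname{atan}{\left(\frac{3}{2} \right)}}{4} - (\frac{3 \operatorname{atan}{\left(\frac{3}{2} \right)}}{4}) = 0.
So G(x) = \frac{3 \operatorname{atan}{\left(3 x \right)}}{4}.
Check: d/dx[\frac{3 \operatorname{atan}{\left(3 x \right)}}{4}] = \frac{9}{36 x^{2} + 4}, which equals G'(x).

G(x) = \frac{3 \operatorname{atan}{\left(3 x \right)}}{4}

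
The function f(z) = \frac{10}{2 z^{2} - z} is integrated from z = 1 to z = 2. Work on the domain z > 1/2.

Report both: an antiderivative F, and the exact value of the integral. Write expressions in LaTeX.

Antiderivative: F(z) = 10 \left(- \log{\left(z \right)} + \log{\left(z - \frac{1}{2} \right)}\right); value = 10 \log{\left(\frac{3}{2} \right)}

The denominator factors as z \left(2 z - 1\right); partial fractions split f into directly integrable pieces: \frac{20}{2 z - 1} - \frac{10}{z}.
F(z) = 10 \left(- \log{\left(z \right)} + \log{\left(z - \frac{1}{2} \right)}\right) is an antiderivative of f.
Check: d/dz[10 \left(- \log{\left(z \right)} + \log{\left(z - \frac{1}{2} \right)}\right)] = \frac{10}{2 z^{2} - z} = f(z).
F(2) = - 10 \log{\left(2 \right)} + 10 \log{\left(\frac{3}{2} \right)}; F(1) = - 10 \log{\left(2 \right)}.
Integral = F(2) - F(1) = 10 \log{\left(\frac{3}{2} \right)}.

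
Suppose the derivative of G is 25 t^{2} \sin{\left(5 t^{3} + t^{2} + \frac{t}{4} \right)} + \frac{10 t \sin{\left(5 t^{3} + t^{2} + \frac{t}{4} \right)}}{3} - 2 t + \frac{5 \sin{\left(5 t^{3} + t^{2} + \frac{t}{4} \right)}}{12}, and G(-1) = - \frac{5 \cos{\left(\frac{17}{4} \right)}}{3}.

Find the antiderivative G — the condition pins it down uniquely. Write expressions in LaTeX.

G(t) = - t^{2} - \frac{5 \cos{\left(5 t^{3} + t^{2} + \frac{t}{4} \right)}}{3} + 1

The integrand splits into summands that can be handled one at a time.
A general antiderivative is - t^{2} - \frac{5 \cos{\left(5 t^{3} + t^{2} + \frac{t}{4} \right)}}{3} + C.
The condition gives C = - \frac{5 \cos{\left(\frac{17}{4} \right)}}{3} - (-1 - \frac{5 \cos{\left(\frac{17}{4} \right)}}{3}) = 1.
So G(t) = - t^{2} - \frac{5 \cos{\left(5 t^{3} + t^{2} + \frac{t}{4} \right)}}{3} + 1.
Check: d/dt[- t^{2} - \frac{5 \cos{\left(5 t^{3} + t^{2} + \frac{t}{4} \right)}}{3} + 1] = 25 t^{2} \sin{\left(5 t^{3} + t^{2} + \frac{t}{4} \right)} + \frac{10 t \sin{\left(5 t^{3} + t^{2} + \frac{t}{4} \right)}}{3} - 2 t + \frac{5 \sin{\left(5 t^{3} + t^{2} + \frac{t}{4} \right)}}{12} = G'(t).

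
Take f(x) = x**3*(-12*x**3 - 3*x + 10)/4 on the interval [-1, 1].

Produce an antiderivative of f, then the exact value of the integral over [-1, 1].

Antiderivative: F(x) = -3*x**7/7 - 3*x**5/20 + 5*x**4/8; value = -81/70

A candidate is checked by its d/dx: the result must match f(x).
F(x) = -3*x**7/7 - 3*x**5/20 + 5*x**4/8 is an antiderivative of f.
Check: d/dx[-3*x**7/7 - 3*x**5/20 + 5*x**4/8] = -3*x**6 - 3*x**4/4 + 5*x**3/2, which equals f(x).
F(1) = 13/280; F(-1) = 337/280.
Integral = F(1) - F(-1) = -81/70.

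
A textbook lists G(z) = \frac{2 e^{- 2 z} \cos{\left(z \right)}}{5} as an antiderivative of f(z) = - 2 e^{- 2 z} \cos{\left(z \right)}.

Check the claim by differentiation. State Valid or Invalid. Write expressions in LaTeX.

Invalid: d/dz[G] - f = \frac{\left(- 2 \sin{\left(z \right)} + 6 \cos{\left(z \right)}\right) e^{- 2 z}}{5}, which is not 0.

d/dz[G] = \frac{\left(- 2 \sin{\left(z \right)} - 4 \cos{\left(z \right)}\right) e^{- 2 z}}{5}
d/dz[G] - f(z) = \frac{\left(- 2 \sin{\left(z \right)} + 6 \cos{\left(z \right)}\right) e^{- 2 z}}{5} != 0.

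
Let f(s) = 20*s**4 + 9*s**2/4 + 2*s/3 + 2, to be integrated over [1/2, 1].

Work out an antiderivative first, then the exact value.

Antiderivative: F(s) = (48*s**5 + 9*s**3 + 4*s**2 + 24*s - 18)/12; value = 185/32

Integrate term by term and add the pieces.
F(s) = (48*s**5 + 9*s**3 + 4*s**2 + 24*s - 18)/12 is an antiderivative of f.
Check: d/ds[(48*s**5 + 9*s**3 + 4*s**2 + 24*s - 18)/12] = 20*s**4 + 9*s**2/4 + 2*s/3 + 2 = f(s).
F(1) = 67/12; F(1/2) = -19/96.
Integral = F(1) - F(1/2) = 185/32.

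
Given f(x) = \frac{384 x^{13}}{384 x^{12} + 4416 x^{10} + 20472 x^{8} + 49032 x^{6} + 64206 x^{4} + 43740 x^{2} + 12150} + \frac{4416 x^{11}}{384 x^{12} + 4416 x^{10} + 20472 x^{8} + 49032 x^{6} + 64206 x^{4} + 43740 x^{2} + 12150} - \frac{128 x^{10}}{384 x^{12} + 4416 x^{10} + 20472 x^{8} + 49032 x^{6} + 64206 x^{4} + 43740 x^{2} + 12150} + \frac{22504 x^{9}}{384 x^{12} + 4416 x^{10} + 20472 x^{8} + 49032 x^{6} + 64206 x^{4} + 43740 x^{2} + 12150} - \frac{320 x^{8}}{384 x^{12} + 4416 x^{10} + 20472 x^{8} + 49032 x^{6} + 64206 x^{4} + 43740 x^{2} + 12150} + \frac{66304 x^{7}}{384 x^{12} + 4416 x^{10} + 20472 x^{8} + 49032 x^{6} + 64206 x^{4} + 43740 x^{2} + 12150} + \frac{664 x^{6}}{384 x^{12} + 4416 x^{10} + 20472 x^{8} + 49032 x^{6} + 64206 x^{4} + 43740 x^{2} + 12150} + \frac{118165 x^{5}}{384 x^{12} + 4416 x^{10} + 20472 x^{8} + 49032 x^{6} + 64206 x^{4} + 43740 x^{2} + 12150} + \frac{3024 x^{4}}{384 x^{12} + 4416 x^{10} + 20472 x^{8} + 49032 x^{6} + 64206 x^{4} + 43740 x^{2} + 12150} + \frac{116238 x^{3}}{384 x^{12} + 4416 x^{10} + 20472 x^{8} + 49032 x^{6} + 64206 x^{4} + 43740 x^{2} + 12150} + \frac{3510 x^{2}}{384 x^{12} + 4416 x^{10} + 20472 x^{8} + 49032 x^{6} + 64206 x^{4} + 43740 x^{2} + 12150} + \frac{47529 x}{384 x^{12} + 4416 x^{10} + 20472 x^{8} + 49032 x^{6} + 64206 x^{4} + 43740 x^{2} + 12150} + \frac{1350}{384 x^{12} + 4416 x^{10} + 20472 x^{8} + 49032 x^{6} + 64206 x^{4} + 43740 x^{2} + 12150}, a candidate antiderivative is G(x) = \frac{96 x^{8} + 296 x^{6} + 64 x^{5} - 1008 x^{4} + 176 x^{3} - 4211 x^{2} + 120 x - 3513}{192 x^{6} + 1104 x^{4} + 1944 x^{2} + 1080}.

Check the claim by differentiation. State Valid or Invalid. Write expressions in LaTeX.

Valid. The derivative of G reproduces f.

d/dx[G] = \frac{384 x^{13} + 4416 x^{11} - 128 x^{10} + 22504 x^{9} - 320 x^{8} + 66304 x^{7} + 664 x^{6} + 118165 x^{5} + 3024 x^{4} + 116238 x^{3} + 3510 x^{2} + 47529 x + 1350}{384 x^{12} + 4416 x^{10} + 20472 x^{8} + 49032 x^{6} + 64206 x^{4} + 43740 x^{2} + 12150}
This equals f(x) exactly, so the claim holds.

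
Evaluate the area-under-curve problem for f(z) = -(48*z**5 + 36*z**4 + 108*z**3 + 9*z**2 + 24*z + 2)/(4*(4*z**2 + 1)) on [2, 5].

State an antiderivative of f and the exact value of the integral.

Antiderivative: F(z) = -3*z**4/4 - 3*z**3/4 - 3*z**2 - atan(2*z)/4; value = -1215/2 - atan(10)/4 + atan(4)/4

Check any antiderivative F(z) by computing F'(z) and comparing it with f(z).
F(z) = -3*z**4/4 - 3*z**3/4 - 3*z**2 - atan(2*z)/4 is an antiderivative of f.
Check: d/dz[-3*z**4/4 - 3*z**3/4 - 3*z**2 - atan(2*z)/4] = (-48*z**5 - 36*z**4 - 108*z**3 - 9*z**2 - 24*z - 2)/(16*z**2 + 4), which equals f(z).
F(5) = -1275/2 - atan(10)/4; F(2) = -30 - atan(4)/4.
Integral = F(5) - F(2) = -1215/2 - atan(10)/4 + atan(4)/4.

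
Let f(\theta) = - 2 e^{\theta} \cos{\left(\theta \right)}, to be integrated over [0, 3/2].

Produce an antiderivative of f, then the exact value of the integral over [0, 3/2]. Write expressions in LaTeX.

Since d/d\theta undoes antidifferentiation here, F'(\theta) = f(\theta) is required of F(\theta).
F(\theta) = - \left(\sin{\left(\theta \right)} + \cos{\left(\theta \right)}\right) e^{\theta} is an antiderivative of f.
Check: d/d\theta[- \left(\sin{\left(\theta \right)} + \cos{\left(\theta \right)}\right) e^{\theta}] = - 2 e^{\theta} \cos{\left(\theta \right)} = f(\theta).
F(3/2) = - e^{\frac{3}{2}} \sin{\left(\frac{3}{2} \right)} - e^{\frac{3}{2}} \cos{\left(\frac{3}{2} \right)}; F(0) = -1.
Integral = F(3/2) - F(0) = - e^{\frac{3}{2}} \sin{\left(\frac{3}{2} \right)} - e^{\frac{3}{2}} \cos{\left(\frac{3}{2} \right)} + 1.

Antiderivative: F(\theta) = - \left(\sin{\left(\theta \right)} + \cos{\left(\theta \right)}\right) e^{\theta}; value = - e^{\frac{3}{2}} \sin{\left(\frac{3}{2} \right)} - e^{\frac{3}{2}} \cos{\left(\frac{3}{2} \right)} + 1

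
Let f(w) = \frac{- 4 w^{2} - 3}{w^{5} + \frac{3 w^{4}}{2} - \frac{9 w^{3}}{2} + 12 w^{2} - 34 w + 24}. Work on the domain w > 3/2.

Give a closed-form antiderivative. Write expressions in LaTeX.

Factor the denominator (\left(w - 1\right) \left(w + 4\right) \left(2 w - 3\right) \left(w^{2} + 4\right)) and decompose: f = \frac{13 w}{50 \left(w^{2} + 4\right)} - \frac{384}{275 \left(2 w - 3\right)} - \frac{67}{550 \left(w + 4\right)} + \frac{14}{25 \left(w - 1\right)}; each piece integrates to a log, atan, or power term.
Check: d/dw[- \frac{192 \log{\left(w - \frac{3}{2} \right)}}{275} + \frac{14 \log{\left(w - 1 \right)}}{25} - \frac{67 \log{\left(w + 4 \right)}}{550} + \frac{13 \log{\left(w^{2} + 4 \right)}}{100}] = \frac{- 8 w^{2} - 6}{2 w^{5} + 3 w^{4} - 9 w^{3} + 24 w^{2} - 68 w + 48}, which equals f(w).

An antiderivative is F(w) = - \frac{192 \log{\left(w - \frac{3}{2} \right)}}{275} + \frac{14 \log{\left(w - 1 \right)}}{25} - \frac{67 \log{\left(w + 4 \right)}}{550} + \frac{13 \log{\left(w^{2} + 4 \right)}}{100}.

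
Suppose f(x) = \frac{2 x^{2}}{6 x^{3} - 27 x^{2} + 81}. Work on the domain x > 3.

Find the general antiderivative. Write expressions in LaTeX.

Factor the denominator (3 \left(x - 3\right)^{2} \left(2 x + 3\right)) and decompose: f = \frac{2}{27 \left(2 x + 3\right)} + \frac{8}{27 \left(x - 3\right)} + \frac{2}{3 \left(x - 3\right)^{2}}; each piece integrates to a log, atan, or power term.
Check: d/dx[\frac{8 \log{\left(x - 3 \right)}}{27} + \frac{\log{\left(x + \frac{3}{2} \right)}}{27} - \frac{2}{3 x - 9}] = \frac{2 x^{2}}{6 x^{3} - 27 x^{2} + 81} = f(x).

F(x) = \frac{8 \log{\left(x - 3 \right)}}{27} + \frac{\log{\left(x + \frac{3}{2} \right)}}{27} - \frac{2}{3 x - 9} + C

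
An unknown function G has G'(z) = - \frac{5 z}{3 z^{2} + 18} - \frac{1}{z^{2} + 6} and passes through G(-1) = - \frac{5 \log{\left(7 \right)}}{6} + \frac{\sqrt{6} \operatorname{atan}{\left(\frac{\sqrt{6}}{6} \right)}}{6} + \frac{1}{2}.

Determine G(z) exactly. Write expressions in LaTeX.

G(z) = - \frac{5 \log{\left(z^{2} + 6 \right)} + \sqrt{6} \operatorname{atan}{\left(\frac{\sqrt{6} z}{6} \right)} - 3}{6}

The integrand splits into summands that can be handled one at a time.
A general antiderivative is - \frac{5 \log{\left(z^{2} + 6 \right)}}{6} - \frac{\sqrt{6} \operatorname{atan}{\left(\frac{\sqrt{6} z}{6} \right)}}{6} + C.
The condition gives C = - \frac{5 \log{\left(7 \right)}}{6} + \frac{\sqrt{6} \operatorname{atan}{\left(\frac{\sqrt{6}}{6} \right)}}{6} + \frac{1}{2} - (- \frac{5 \log{\left(7 \right)}}{6} + \frac{\sqrt{6} \operatorname{atan}{\left(\frac{\sqrt{6}}{6} \right)}}{6}) = \frac{1}{2}.
So G(z) = - \frac{5 \log{\left(z^{2} + 6 \right)} + \sqrt{6} \operatorname{atan}{\left(\frac{\sqrt{6} z}{6} \right)} - 3}{6}.
Check: d/dz[- \frac{5 \log{\left(z^{2} + 6 \right)} + \sqrt{6} \operatorname{atan}{\left(\frac{\sqrt{6} z}{6} \right)} - 3}{6}] = \frac{- 5 z - 3}{3 z^{2} + 18}, which equals G'(z).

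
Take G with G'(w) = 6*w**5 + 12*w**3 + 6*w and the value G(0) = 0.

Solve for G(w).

The substitution u = -w**2 - 1 works: G'(w) is exactly (dG/du)*(du/dw) for that inner function.
A general antiderivative is -(-w**2 - 1)**3 + C.
The condition gives C = 0 - (1) = -1.
So G(w) = w**6 + 3*w**4 + 3*w**2.
Check: d/dw[w**6 + 3*w**4 + 3*w**2] = 6*w**5 + 12*w**3 + 6*w = G'(w).

G(w) = w**6 + 3*w**4 + 3*w**2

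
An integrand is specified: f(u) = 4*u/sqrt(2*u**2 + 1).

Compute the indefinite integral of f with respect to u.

f matches the chain-rule pattern g'(h)*h' with inner function h(u) = 2*u**2 + 1; substituting w = h(u) collapses the integral.
Check: d/du[2*sqrt(2*u**2 + 1)] = 4*u/sqrt(2*u**2 + 1) = f(u).

F(u) = 2*sqrt(2*u**2 + 1) + C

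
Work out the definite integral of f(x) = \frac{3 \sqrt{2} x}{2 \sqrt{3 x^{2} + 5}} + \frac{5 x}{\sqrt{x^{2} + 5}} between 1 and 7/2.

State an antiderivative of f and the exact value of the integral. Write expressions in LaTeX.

The integrand splits into summands that can be handled one at a time.
F(x) = 5 \sqrt{x^{2} + 5} + \sqrt{\frac{3 x^{2}}{2} + \frac{5}{2}} is an antiderivative of f.
Check: d/dx[5 \sqrt{x^{2} + 5} + \sqrt{\frac{3 x^{2}}{2} + \frac{5}{2}}] = \frac{3 \sqrt{2} x \sqrt{x^{2} + 5} + 10 x \sqrt{3 x^{2} + 5}}{2 \sqrt{x^{2} + 5} \sqrt{3 x^{2} + 5}}, which equals f(x).
F(7/2) = \frac{\sqrt{334}}{4} + \frac{5 \sqrt{69}}{2}; F(1) = 2 + 5 \sqrt{6}.
Integral = F(7/2) - F(1) = - 5 \sqrt{6} - 2 + \frac{\sqrt{334}}{4} + \frac{5 \sqrt{69}}{2}.

Antiderivative: F(x) = 5 \sqrt{x^{2} + 5} + \sqrt{\frac{3 x^{2}}{2} + \frac{5}{2}}; value = - 5 \sqrt{6} - 2 + \frac{\sqrt{334}}{4} + \frac{5 \sqrt{69}}{2}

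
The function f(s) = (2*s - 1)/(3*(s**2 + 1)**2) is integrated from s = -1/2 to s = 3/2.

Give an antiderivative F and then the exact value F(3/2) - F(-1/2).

Antiderivative: F(s) = (-s - (s**2 + 1)*atan(s) - 2)/(6*(s**2 + 1)); value = -atan(3/2)/6 - atan(1/2)/6 + 4/195

Any candidate F(s) must reproduce f(s) exactly when differentiated.
F(s) = (-s - (s**2 + 1)*atan(s) - 2)/(6*(s**2 + 1)) is an antiderivative of f.
Check: d/ds[(-s - (s**2 + 1)*atan(s) - 2)/(6*(s**2 + 1))] = (2*s - 1)/(3*s**4 + 6*s**2 + 3), which equals f(s).
F(3/2) = -7/39 - atan(3/2)/6; F(-1/2) = -1/5 + atan(1/2)/6.
Integral = F(3/2) - F(-1/2) = -atan(3/2)/6 - atan(1/2)/6 + 4/195.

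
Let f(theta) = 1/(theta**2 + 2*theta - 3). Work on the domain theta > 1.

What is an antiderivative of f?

An antiderivative is F(theta) = -(-log(theta - 1) + log(theta + 3))/4.

Factor the denominator ((theta - 1)*(theta + 3)) and decompose: f = -1/(4*(theta + 3)) + 1/(4*(theta - 1)); each piece integrates to a log, atan, or power term.
Check: d/dtheta[-(-log(theta - 1) + log(theta + 3))/4] = 1/(theta**2 + 2*theta - 3) = f(theta).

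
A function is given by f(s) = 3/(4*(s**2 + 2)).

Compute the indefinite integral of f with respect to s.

A candidate is checked by its d/ds: the result must match f(s).
Check: d/ds[3*sqrt(2)*atan(sqrt(2)*s/2)/8] = 3/(4*s**2 + 8), which equals f(s).

F(s) = 3*sqrt(2)*atan(sqrt(2)*s/2)/8 + C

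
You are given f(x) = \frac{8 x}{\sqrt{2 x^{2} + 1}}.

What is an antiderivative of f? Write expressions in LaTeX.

f matches the chain-rule pattern g'(h)*h' with inner function h(x) = 2 x^{2} + 1; substituting u = h(x) collapses the integral.
Check: d/dx[4 \sqrt{2 x^{2} + 1}] = \frac{8 x}{\sqrt{2 x^{2} + 1}} = f(x).

An antiderivative is F(x) = 4 \sqrt{2 x^{2} + 1}.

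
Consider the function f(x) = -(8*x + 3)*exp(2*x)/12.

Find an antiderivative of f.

An antiderivative is F(x) = (1 - 8*x)*exp(2*x)/24.

Recognize the product-rule pattern: f = u'v + uv' with u = 1/24 - x/3, v = exp(2*x), so integration by parts undoes it.
Check: d/dx[(1 - 8*x)*exp(2*x)/24] = -2*x*exp(2*x)/3 - exp(2*x)/4, which equals f(x).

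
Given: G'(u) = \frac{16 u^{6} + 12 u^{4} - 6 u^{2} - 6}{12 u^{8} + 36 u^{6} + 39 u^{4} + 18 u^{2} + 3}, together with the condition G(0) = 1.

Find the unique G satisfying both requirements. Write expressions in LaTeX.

G(u) = - \frac{2 u}{3 u^{2} + 3} - \frac{4 u}{3 \left(2 u^{2} + 1\right)} + 1

Since d/du undoes antidifferentiation here, G(u) must give back the stated G'(u).
A general antiderivative is - \frac{2 u}{3 u^{2} + 3} - \frac{4 u}{3 \left(2 u^{2} + 1\right)} + C.
The condition gives C = 1 - (0) = 1.
So G(u) = - \frac{2 u}{3 u^{2} + 3} - \frac{4 u}{3 \left(2 u^{2} + 1\right)} + 1.
Check: d/du[- \frac{2 u}{3 u^{2} + 3} - \frac{4 u}{3 \left(2 u^{2} + 1\right)} + 1] = \frac{16 u^{6} + 12 u^{4} - 6 u^{2} - 6}{12 u^{8} + 36 u^{6} + 39 u^{4} + 18 u^{2} + 3} = G'(u).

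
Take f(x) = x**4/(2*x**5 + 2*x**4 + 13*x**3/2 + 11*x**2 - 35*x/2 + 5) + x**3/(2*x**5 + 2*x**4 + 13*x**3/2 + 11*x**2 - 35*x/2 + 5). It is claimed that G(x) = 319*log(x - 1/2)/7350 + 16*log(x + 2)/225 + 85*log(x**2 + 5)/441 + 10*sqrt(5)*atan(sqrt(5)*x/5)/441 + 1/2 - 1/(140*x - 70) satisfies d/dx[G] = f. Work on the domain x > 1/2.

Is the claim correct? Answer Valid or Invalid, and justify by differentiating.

d/dx[G] = (2*x**4 + 2*x**3)/(4*x**5 + 4*x**4 + 13*x**3 + 22*x**2 - 35*x + 10)
This equals f(x) exactly, so the claim holds.

Valid. The derivative of G reproduces f.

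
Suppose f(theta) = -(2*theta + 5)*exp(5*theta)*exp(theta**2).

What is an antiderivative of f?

The substitution u = theta**2 + 5*theta works: f is exactly (dF/du)*(du/dtheta) for that inner function.
Check: d/dtheta[-exp(theta**2 + 5*theta)] = -2*theta*exp(5*theta)*exp(theta**2) - 5*exp(5*theta)*exp(theta**2), which equals f(theta).

An antiderivative is F(theta) = -exp(theta**2 + 5*theta).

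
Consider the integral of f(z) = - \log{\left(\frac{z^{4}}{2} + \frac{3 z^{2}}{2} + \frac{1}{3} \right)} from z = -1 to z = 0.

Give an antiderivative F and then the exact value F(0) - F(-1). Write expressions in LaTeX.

Antiderivative: F(z) = - \frac{3 z \log{\left(\frac{z^{4}}{2} + \frac{3 z^{2}}{2} + \frac{1}{3} \right)} - 12 z + \sqrt{6} \sqrt{9 - \sqrt{57}} \operatorname{atan}{\left(\frac{\sqrt{6} z}{\sqrt{9 - \sqrt{57}}} \right)} + \sqrt{6} \sqrt{\sqrt{57} + 9} \operatorname{atan}{\left(\frac{\sqrt{6} z}{\sqrt{\sqrt{57} + 9}} \right)}}{3}; value = - \frac{\sqrt{6} \sqrt{\sqrt{57} + 9} \operatorname{atan}{\left(\frac{\sqrt{6}}{\sqrt{\sqrt{57} + 9}} \right)}}{3} - \frac{\sqrt{6} \sqrt{9 - \sqrt{57}} \operatorname{atan}{\left(\frac{\sqrt{6}}{\sqrt{9 - \sqrt{57}}} \right)}}{3} - \log{\left(\frac{7}{3} \right)} + 4

Recover f(z) by differentiating a candidate F(z); any mismatch rules it out.
F(z) = - \frac{3 z \log{\left(\frac{z^{4}}{2} + \frac{3 z^{2}}{2} + \frac{1}{3} \right)} - 12 z + \sqrt{6} \sqrt{9 - \sqrt{57}} \operatorname{atan}{\left(\frac{\sqrt{6} z}{\sqrt{9 - \sqrt{57}}} \right)} + \sqrt{6} \sqrt{\sqrt{57} + 9} \operatorname{atan}{\left(\frac{\sqrt{6} z}{\sqrt{\sqrt{57} + 9}} \right)}}{3} is an antiderivative of f.
Check: d/dz[- \frac{3 z \log{\left(\frac{z^{4}}{2} + \frac{3 z^{2}}{2} + \frac{1}{3} \right)} - 12 z + \sqrt{6} \sqrt{9 - \sqrt{57}} \operatorname{atan}{\left(\frac{\sqrt{6} z}{\sqrt{9 - \sqrt{57}}} \right)} + \sqrt{6} \sqrt{\sqrt{57} + 9} \operatorname{atan}{\left(\frac{\sqrt{6} z}{\sqrt{\sqrt{57} + 9}} \right)}}{3}] = - \log{\left(3 z^{4} + 9 z^{2} + 2 \right)} + \log{\left(6 \right)}, which equals f(z).
F(0) = 0; F(-1) = -4 + \log{\left(\frac{7}{3} \right)} + \frac{\sqrt{6} \sqrt{9 - \sqrt{57}} \operatorname{atan}{\left(\frac{\sqrt{6}}{\sqrt{9 - \sqrt{57}}} \right)}}{3} + \frac{\sqrt{6} \sqrt{\sqrt{57} + 9} \operatorname{atan}{\left(\frac{\sqrt{6}}{\sqrt{\sqrt{57} + 9}} \right)}}{3}.
Integral = F(0) - F(-1) = - \frac{\sqrt{6} \sqrt{\sqrt{57} + 9} \operatorname{atan}{\left(\frac{\sqrt{6}}{\sqrt{\sqrt{57} + 9}} \right)}}{3} - \frac{\sqrt{6} \sqrt{9 - \sqrt{57}} \operatorname{atan}{\left(\frac{\sqrt{6}}{\sqrt{9 - \sqrt{57}}} \right)}}{3} - \log{\left(\frac{7}{3} \right)} + 4.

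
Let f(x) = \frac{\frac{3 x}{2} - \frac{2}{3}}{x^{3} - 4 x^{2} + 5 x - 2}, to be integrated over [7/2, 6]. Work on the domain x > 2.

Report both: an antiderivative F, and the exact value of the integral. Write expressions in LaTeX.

Antiderivative: F(x) = \frac{7 \log{\left(x - 2 \right)}}{3} - \frac{7 \log{\left(x - 1 \right)}}{3} + \frac{5}{6 x - 6}; value = - \frac{7 \log{\left(5 \right)}}{3} - \frac{7 \log{\left(\frac{3}{2} \right)}}{3} - \frac{1}{6} + \frac{7 \log{\left(\frac{5}{2} \right)}}{3} + \frac{7 \log{\left(4 \right)}}{3}

The denominator factors as 6 \left(x - 2\right) \left(x - 1\right)^{2}; partial fractions split f into directly integrable pieces: - \frac{7}{3 \left(x - 1\right)} - \frac{5}{6 \left(x - 1\right)^{2}} + \frac{7}{3 \left(x - 2\right)}.
F(x) = \frac{7 \log{\left(x - 2 \right)}}{3} - \frac{7 \log{\left(x - 1 \right)}}{3} + \frac{5}{6 x - 6} is an antiderivative of f.
Check: d/dx[\frac{7 \log{\left(x - 2 \right)}}{3} - \frac{7 \log{\left(x - 1 \right)}}{3} + \frac{5}{6 x - 6}] = \frac{9 x - 4}{6 x^{3} - 24 x^{2} + 30 x - 12}, which equals f(x).
F(6) = - \frac{7 \log{\left(5 \right)}}{3} + \frac{1}{6} + \frac{7 \log{\left(4 \right)}}{3}; F(7/2) = - \frac{7 \log{\left(\frac{5}{2} \right)}}{3} + \frac{1}{3} + \frac{7 \log{\left(\frac{3}{2} \right)}}{3}.
Integral = F(6) - F(7/2) = - \frac{7 \log{\left(5 \right)}}{3} - \frac{7 \log{\left(\frac{3}{2} \right)}}{3} - \frac{1}{6} + \frac{7 \log{\left(\frac{5}{2} \right)}}{3} + \frac{7 \log{\left(4 \right)}}{3}.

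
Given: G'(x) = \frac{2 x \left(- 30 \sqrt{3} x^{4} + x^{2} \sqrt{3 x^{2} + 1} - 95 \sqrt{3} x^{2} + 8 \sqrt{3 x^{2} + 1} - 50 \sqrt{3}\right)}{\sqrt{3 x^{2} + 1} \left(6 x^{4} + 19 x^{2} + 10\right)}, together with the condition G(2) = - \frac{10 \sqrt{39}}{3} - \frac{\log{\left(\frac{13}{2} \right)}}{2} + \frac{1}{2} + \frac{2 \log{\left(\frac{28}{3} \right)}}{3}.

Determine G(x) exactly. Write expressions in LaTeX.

Any candidate G(x) must reproduce the stated G'(x) exactly.
A general antiderivative is - 5 \sqrt{4 x^{2} + \frac{4}{3}} - \frac{\log{\left(x^{2} + \frac{5}{2} \right)}}{2} + \frac{2 \log{\left(2 x^{2} + \frac{4}{3} \right)}}{3} + C.
The condition gives C = - \frac{10 \sqrt{39}}{3} - \frac{\log{\left(\frac{13}{2} \right)}}{2} + \frac{1}{2} + \frac{2 \log{\left(\frac{28}{3} \right)}}{3} - (- \frac{10 \sqrt{39}}{3} - \frac{\log{\left(\frac{13}{2} \right)}}{2} + \frac{2 \log{\left(\frac{28}{3} \right)}}{3}) = \frac{1}{2}.
So G(x) = \frac{- 20 \sqrt{3} \sqrt{3 x^{2} + 1} - 3 \log{\left(x^{2} + \frac{5}{2} \right)} + 4 \log{\left(2 x^{2} + \frac{4}{3} \right)} + 3}{6}.
Check: d/dx[\frac{- 20 \sqrt{3} \sqrt{3 x^{2} + 1} - 3 \log{\left(x^{2} + \frac{5}{2} \right)} + 4 \log{\left(2 x^{2} + \frac{4}{3} \right)} + 3}{6}] = \frac{- 60 \sqrt{3} x^{5} + 2 x^{3} \sqrt{3 x^{2} + 1} - 190 \sqrt{3} x^{3} + 16 x \sqrt{3 x^{2} + 1} - 100 \sqrt{3} x}{6 x^{4} \sqrt{3 x^{2} + 1} + 19 x^{2} \sqrt{3 x^{2} + 1} + 10 \sqrt{3 x^{2} + 1}}, which equals G'(x).

G(x) = \frac{- 20 \sqrt{3} \sqrt{3 x^{2} + 1} - 3 \log{\left(x^{2} + \frac{5}{2} \right)} + 4 \log{\left(2 x^{2} + \frac{4}{3} \right)} + 3}{6}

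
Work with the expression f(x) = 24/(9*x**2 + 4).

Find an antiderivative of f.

Since d/dx undoes antidifferentiation here, F'(x) = f(x) is required of F(x).
Check: d/dx[4*atan(3*x/2)] = 24/(9*x**2 + 4) = f(x).

An antiderivative is F(x) = 4*atan(3*x/2).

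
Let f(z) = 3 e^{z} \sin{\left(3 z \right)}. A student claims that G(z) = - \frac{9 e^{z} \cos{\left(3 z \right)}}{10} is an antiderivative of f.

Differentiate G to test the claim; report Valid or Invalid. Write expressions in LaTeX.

Invalid: d/dz[G] - f = - \frac{3 e^{z} \sin{\left(3 z \right)}}{10} - \frac{9 e^{z} \cos{\left(3 z \right)}}{10}, which is not 0.

d/dz[G] = \frac{27 e^{z} \sin{\left(3 z \right)}}{10} - \frac{9 e^{z} \cos{\left(3 z \right)}}{10}
d/dz[G] - f(z) = - \frac{3 e^{z} \sin{\left(3 z \right)}}{10} - \frac{9 e^{z} \cos{\left(3 z \right)}}{10} != 0.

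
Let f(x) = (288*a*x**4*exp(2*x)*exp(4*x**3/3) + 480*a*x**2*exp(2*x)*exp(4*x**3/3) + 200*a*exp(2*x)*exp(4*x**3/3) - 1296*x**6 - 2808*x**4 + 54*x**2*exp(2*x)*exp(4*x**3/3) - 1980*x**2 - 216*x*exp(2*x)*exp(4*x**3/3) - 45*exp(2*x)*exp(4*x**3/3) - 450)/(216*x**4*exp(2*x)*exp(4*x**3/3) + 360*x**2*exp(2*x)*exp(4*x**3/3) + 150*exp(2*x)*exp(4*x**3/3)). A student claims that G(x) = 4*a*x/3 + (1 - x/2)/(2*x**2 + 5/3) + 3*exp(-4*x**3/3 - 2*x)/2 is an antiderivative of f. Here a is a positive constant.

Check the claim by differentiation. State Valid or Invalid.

Valid: G'(x) = f(x).

d/dx[G] = (288*a*x**4*exp(2*x)*exp(4*x**3/3) + 480*a*x**2*exp(2*x)*exp(4*x**3/3) + 200*a*exp(2*x)*exp(4*x**3/3) - 1296*x**6 - 2808*x**4 + 54*x**2*exp(2*x)*exp(4*x**3/3) - 1980*x**2 - 216*x*exp(2*x)*exp(4*x**3/3) - 45*exp(2*x)*exp(4*x**3/3) - 450)/(216*x**4*exp(2*x)*exp(4*x**3/3) + 360*x**2*exp(2*x)*exp(4*x**3/3) + 150*exp(2*x)*exp(4*x**3/3))
This equals f(x) exactly, so the claim holds.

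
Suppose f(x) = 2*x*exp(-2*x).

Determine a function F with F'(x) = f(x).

f has the shape u'v + uv' for u = -x - 1/2 and v = exp(-2*x) — it is the derivative of the product u*v.
Check: d/dx[-x*exp(-2*x) - exp(-2*x)/2] = 2*x*exp(-2*x) = f(x).

An antiderivative is F(x) = -x*exp(-2*x) - exp(-2*x)/2.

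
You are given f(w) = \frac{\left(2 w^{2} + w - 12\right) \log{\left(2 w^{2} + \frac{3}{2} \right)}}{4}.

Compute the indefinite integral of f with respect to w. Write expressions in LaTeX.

A first test for any F(w): its w-derivative must equal f(w) identically.
Check: d/dw[\frac{- 32 w^{3} - 36 w^{2} + 12 w \left(4 w^{2} + 3 w - 72\right) \log{\left(2 w^{2} + \frac{3}{2} \right)} + 1800 w + 27 \log{\left(w^{2} + \frac{3}{4} \right)} - 900 \sqrt{3} \operatorname{atan}{\left(\frac{2 \sqrt{3} w}{3} \right)}}{288}] = \frac{w^{2} \log{\left(2 w^{2} + \frac{3}{2} \right)}}{2} + \frac{w \log{\left(2 w^{2} + \frac{3}{2} \right)}}{4} - 3 \log{\left(2 w^{2} + \frac{3}{2} \right)}, which equals f(w).

F(w) = \frac{- 32 w^{3} - 36 w^{2} + 12 w \left(4 w^{2} + 3 w - 72\right) \log{\left(2 w^{2} + \frac{3}{2} \right)} + 1800 w + 27 \log{\left(w^{2} + \frac{3}{4} \right)} - 900 \sqrt{3} \operatorname{atan}{\left(\frac{2 \sqrt{3} w}{3} \right)}}{288} + C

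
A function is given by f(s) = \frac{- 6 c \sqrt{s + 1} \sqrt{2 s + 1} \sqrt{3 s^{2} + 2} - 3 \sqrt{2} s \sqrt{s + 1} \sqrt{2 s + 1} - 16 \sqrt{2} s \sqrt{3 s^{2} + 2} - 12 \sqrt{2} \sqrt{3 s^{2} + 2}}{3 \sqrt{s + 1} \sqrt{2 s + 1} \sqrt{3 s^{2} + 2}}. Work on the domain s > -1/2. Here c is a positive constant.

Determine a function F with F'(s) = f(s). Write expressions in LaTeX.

An antiderivative is F(s) = \frac{\sqrt{2} \left(- 6 \sqrt{2} c s - 16 \sqrt{s + 1} \sqrt{2 s + 1} - 2 \sqrt{3 s^{2} + 2}\right)}{6}.

Recover f(s) by differentiating a candidate F(s); any mismatch rules it out.
Check: d/ds[\frac{\sqrt{2} \left(- 6 \sqrt{2} c s - 16 \sqrt{s + 1} \sqrt{2 s + 1} - 2 \sqrt{3 s^{2} + 2}\right)}{6}] = \frac{- 6 c \sqrt{s + 1} \sqrt{2 s + 1} \sqrt{3 s^{2} + 2} - 3 \sqrt{2} s \sqrt{s + 1} \sqrt{2 s + 1} - 16 \sqrt{2} s \sqrt{3 s^{2} + 2} - 12 \sqrt{2} \sqrt{3 s^{2} + 2}}{3 \sqrt{s + 1} \sqrt{2 s + 1} \sqrt{3 s^{2} + 2}} = f(s).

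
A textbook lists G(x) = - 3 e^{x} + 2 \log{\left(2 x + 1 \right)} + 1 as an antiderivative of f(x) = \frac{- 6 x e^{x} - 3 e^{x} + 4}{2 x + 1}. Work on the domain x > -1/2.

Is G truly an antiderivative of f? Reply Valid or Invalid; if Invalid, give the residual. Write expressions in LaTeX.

Valid. The derivative of G reproduces f.

d/dx[G] = \frac{- 6 x e^{x} - 3 e^{x} + 4}{2 x + 1}
This equals f(x) exactly, so the claim holds.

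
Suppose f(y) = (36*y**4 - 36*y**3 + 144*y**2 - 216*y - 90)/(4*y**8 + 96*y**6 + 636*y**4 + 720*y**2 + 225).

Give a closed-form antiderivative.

An antiderivative is F(y) = -y/(y**4/3 + 4*y**2 + 5/2) + 3/(4*y**4/3 + 16*y**2 + 10).

f has the shape u'v + uv' for u = 1/(y**4/3 + 4*y**2 + 5/2) and v = 3/4 - y — it is the derivative of the product u*v.
Check: d/dy[-y/(y**4/3 + 4*y**2 + 5/2) + 3/(4*y**4/3 + 16*y**2 + 10)] = (36*y**4 - 36*y**3 + 144*y**2 - 216*y - 90)/(4*y**8 + 96*y**6 + 636*y**4 + 720*y**2 + 225) = f(y).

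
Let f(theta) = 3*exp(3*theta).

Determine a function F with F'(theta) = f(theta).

Any candidate F(theta) must reproduce f(theta) exactly when differentiated.
Check: d/dtheta[exp(3*theta)] = 3*exp(3*theta) = f(theta).

An antiderivative is F(theta) = exp(3*theta).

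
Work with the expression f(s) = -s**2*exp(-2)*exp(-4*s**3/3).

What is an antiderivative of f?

An antiderivative is F(s) = exp(-4*s**3/3 - 2)/4.

f matches the chain-rule pattern g'(h)*h' with inner function h(s) = -4*s**3/3 - 2; substituting u = h(s) collapses the integral.
Check: d/ds[exp(-4*s**3/3 - 2)/4] = -s**2*exp(-2)*exp(-4*s**3/3) = f(s).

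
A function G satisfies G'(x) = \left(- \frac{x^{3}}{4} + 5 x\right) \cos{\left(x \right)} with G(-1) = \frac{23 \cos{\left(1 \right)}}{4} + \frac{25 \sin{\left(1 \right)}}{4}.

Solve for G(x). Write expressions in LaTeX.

G(x) = - \frac{x^{3} \sin{\left(x \right)} + 3 x^{2} \cos{\left(x \right)} - 26 x \sin{\left(x \right)} - 26 \cos{\left(x \right)}}{4}

Recover the given G'(x) by differentiating a candidate G(x); any mismatch rules it out.
A general antiderivative is - \frac{x^{3} \sin{\left(x \right)}}{4} - \frac{3 x^{2} \cos{\left(x \right)}}{4} + \frac{13 x \sin{\left(x \right)}}{2} + \frac{13 \cos{\left(x \right)}}{2} + C.
The condition gives C = \frac{23 \cos{\left(1 \right)}}{4} + \frac{25 \sin{\left(1 \right)}}{4} - (\frac{23 \cos{\left(1 \right)}}{4} + \frac{25 \sin{\left(1 \right)}}{4}) = 0.
So G(x) = - \frac{x^{3} \sin{\left(x \right)} + 3 x^{2} \cos{\left(x \right)} - 26 x \sin{\left(x \right)} - 26 \cos{\left(x \right)}}{4}.
Check: d/dx[- \frac{x^{3} \sin{\left(x \right)} + 3 x^{2} \cos{\left(x \right)} - 26 x \sin{\left(x \right)} - 26 \cos{\left(x \right)}}{4}] = - \frac{x^{3} \cos{\left(x \right)}}{4} + 5 x \cos{\left(x \right)}, which equals G'(x).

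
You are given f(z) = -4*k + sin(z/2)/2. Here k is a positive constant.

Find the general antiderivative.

Since d/dz undoes antidifferentiation here, F'(z) = f(z) is required of F(z).
Check: d/dz[-4*k*z - cos(z/2)] = -4*k + sin(z/2)/2 = f(z).

F(z) = -4*k*z - cos(z/2) + C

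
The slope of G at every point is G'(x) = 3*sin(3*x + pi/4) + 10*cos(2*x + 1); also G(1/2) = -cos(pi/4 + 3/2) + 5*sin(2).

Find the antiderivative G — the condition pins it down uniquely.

G(x) = 5*sin(2*x + 1) - cos(3*x + pi/4)

The integrand splits into summands that can be handled one at a time.
A general antiderivative is 5*sin(2*x + 1) - cos(3*x + pi/4) + C.
The condition gives C = -cos(pi/4 + 3/2) + 5*sin(2) - (-cos(pi/4 + 3/2) + 5*sin(2)) = 0.
So G(x) = 5*sin(2*x + 1) - cos(3*x + pi/4).
Check: d/dx[5*sin(2*x + 1) - cos(3*x + pi/4)] = 3*sin(3*x + pi/4) + 10*cos(2*x + 1) = G'(x).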